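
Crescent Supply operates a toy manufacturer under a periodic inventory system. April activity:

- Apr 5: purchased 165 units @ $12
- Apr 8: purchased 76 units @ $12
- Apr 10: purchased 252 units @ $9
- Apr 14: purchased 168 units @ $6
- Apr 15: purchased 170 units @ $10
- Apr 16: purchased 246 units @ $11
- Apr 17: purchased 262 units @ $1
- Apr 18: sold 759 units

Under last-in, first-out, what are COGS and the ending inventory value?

Apr 18, 759 sold [LIFO — newest first]: 262 @ $1 + 246 @ $11 + 170 @ $10 + 81 @ $6 = $5,154
Ending inventory: 165 @ $12 + 76 @ $12 + 252 @ $9 + 87 @ $6 = $5,682

COGS = $5,154; ending inventory = $5,682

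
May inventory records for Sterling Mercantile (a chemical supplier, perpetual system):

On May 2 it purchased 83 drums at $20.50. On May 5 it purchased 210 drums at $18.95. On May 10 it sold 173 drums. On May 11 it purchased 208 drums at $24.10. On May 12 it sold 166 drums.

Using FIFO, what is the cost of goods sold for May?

May 10, 173 sold [FIFO — oldest first]: 83 @ $20.50 + 90 @ $18.95 = $3,407.00
May 12, 166 sold [FIFO — oldest first]: 120 @ $18.95 + 46 @ $24.10 = $3,382.60
Total COGS = $3,407.00 + $3,382.60 = $6,789.60
Ending inventory: 162 @ $24.10 = $3,904.20

COGS = $6,789.60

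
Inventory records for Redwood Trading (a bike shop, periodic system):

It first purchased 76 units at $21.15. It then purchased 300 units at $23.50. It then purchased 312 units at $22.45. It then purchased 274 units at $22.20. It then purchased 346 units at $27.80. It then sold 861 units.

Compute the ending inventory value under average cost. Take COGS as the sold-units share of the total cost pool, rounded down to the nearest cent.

Sale 1, sell 861: 861/1308 × $31,363.40 → $20,645.17
Ending inventory (cost pool remaining) = $10,718.23

Ending inventory = $10,718.23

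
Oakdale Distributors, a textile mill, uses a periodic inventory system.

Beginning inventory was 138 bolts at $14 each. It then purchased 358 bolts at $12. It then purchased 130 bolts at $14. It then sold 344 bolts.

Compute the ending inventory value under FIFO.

Sale 1 (344) [FIFO — oldest first]: 138 @ $14 + 206 @ $12 = $4,404
Ending inventory: 152 @ $12 + 130 @ $14 = $3,644

Ending inventory = $3,644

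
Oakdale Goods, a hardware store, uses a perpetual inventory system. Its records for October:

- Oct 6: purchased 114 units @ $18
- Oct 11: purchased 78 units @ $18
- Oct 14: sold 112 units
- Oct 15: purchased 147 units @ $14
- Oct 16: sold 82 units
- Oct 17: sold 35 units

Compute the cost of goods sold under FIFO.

Oct 14, 112 sold [FIFO — oldest first]: 112 @ $18 = $2,016
Oct 16, 82 sold [FIFO — oldest first]: 2 @ $18 + 78 @ $18 + 2 @ $14 = $1,468
Oct 17, 35 sold [FIFO — oldest first]: 35 @ $14 = $490
Total COGS = $2,016 + $1,468 + $490 = $3,974
Ending inventory: 110 @ $14 = $1,540

COGS = $3,974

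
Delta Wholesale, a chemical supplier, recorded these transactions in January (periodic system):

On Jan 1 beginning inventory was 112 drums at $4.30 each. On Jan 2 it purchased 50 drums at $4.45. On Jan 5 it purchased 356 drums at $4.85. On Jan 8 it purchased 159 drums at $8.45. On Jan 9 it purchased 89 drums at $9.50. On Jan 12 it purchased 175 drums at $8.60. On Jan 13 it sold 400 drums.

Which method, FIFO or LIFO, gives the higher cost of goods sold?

FIFO COGS: 112 @ $4.30 + 50 @ $4.45 + 238 @ $4.85 = $1,858.40
LIFO COGS: 175 @ $8.60 + 89 @ $9.50 + 136 @ $8.45 = $3,499.70

LIFO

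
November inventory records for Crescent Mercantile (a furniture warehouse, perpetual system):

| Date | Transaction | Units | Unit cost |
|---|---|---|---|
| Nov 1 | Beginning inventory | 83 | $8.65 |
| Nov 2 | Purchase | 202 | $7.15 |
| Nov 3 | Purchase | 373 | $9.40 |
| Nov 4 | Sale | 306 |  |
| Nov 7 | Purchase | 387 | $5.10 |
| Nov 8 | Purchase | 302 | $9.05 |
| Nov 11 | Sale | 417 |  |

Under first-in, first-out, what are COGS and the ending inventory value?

COGS = $5,999.95; ending inventory = $4,375.30

Nov 4, 306 sold [FIFO — oldest first]: 83 @ $8.65 + 202 @ $7.15 + 21 @ $9.40 = $2,359.65
Nov 11, 417 sold [FIFO — oldest first]: 352 @ $9.40 + 65 @ $5.10 = $3,640.30
Total COGS = $2,359.65 + $3,640.30 = $5,999.95
Ending inventory: 322 @ $5.10 + 302 @ $9.05 = $4,375.30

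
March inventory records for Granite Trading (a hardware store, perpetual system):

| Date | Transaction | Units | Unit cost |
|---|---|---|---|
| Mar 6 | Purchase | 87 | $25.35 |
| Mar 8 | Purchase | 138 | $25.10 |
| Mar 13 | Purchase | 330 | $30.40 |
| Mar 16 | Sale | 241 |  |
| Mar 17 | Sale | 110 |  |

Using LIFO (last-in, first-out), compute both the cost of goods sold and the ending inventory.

COGS = $10,559.10; ending inventory = $5,142.15

Mar 16, 241 sold [LIFO — newest first]: 241 @ $30.40 = $7,326.40
Mar 17, 110 sold [LIFO — newest first]: 89 @ $30.40 + 21 @ $25.10 = $3,232.70
Total COGS = $7,326.40 + $3,232.70 = $10,559.10
Ending inventory: 87 @ $25.35 + 117 @ $25.10 = $5,142.15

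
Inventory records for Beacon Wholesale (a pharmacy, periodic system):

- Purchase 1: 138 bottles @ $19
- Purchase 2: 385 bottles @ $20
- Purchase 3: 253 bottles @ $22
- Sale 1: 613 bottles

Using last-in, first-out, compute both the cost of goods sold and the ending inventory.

Sale 1 (613) [LIFO — newest first]: 253 @ $22 + 360 @ $20 = $12,766
Ending inventory: 138 @ $19 + 25 @ $20 = $3,122
Check: goods available $15,888 = COGS $12,766 + ending $3,122

COGS = $12,766; ending inventory = $3,122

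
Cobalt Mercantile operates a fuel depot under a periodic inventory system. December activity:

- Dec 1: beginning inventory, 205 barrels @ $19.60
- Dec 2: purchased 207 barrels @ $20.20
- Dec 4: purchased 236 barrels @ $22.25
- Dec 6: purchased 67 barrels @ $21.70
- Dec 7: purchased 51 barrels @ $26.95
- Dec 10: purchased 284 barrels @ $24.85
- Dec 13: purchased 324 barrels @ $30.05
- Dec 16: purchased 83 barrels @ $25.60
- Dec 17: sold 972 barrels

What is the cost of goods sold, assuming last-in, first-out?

Dec 17, 972 sold [LIFO — newest first]: 83 @ $25.60 + 324 @ $30.05 + 284 @ $24.85 + 51 @ $26.95 + 67 @ $21.70 + 163 @ $22.25 = $25,373.50
Ending inventory: 205 @ $19.60 + 207 @ $20.20 + 73 @ $22.25 = $9,823.65
Check: goods available $35,197.15 = COGS $25,373.50 + ending $9,823.65

COGS = $25,373.50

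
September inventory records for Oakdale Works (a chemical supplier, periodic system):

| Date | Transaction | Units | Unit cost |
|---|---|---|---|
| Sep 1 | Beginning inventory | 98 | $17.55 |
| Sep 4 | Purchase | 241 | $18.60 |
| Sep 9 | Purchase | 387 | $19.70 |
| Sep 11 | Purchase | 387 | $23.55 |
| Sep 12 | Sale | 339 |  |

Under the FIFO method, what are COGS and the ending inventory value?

COGS = $6,202.50; ending inventory = $16,737.75

Sep 12, 339 sold [FIFO — oldest first]: 98 @ $17.55 + 241 @ $18.60 = $6,202.50
Ending inventory: 387 @ $19.70 + 387 @ $23.55 = $16,737.75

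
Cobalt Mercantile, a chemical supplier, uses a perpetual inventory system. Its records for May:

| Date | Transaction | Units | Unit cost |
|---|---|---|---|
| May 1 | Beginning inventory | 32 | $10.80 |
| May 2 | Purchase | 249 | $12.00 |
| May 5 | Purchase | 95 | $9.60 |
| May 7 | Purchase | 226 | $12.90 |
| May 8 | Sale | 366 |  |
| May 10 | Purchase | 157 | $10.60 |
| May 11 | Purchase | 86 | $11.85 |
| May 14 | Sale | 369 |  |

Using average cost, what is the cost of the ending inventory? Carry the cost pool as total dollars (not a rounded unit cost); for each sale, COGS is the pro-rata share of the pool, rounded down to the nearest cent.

After May 1: 32 on hand, pool $345.60 (≈ $10.8000 each)
After May 2: 281 on hand, pool $3,333.60 (≈ $11.8633 each)
After May 5: 376 on hand, pool $4,245.60 (≈ $11.2915 each)
After May 7: 602 on hand, pool $7,161.00 (≈ $11.8953 each)
May 8, sell 366: 366/602 × $7,161.00 → $4,353.69
After May 10: 393 on hand, pool $4,471.51 (≈ $11.3779 each)
After May 11: 479 on hand, pool $5,490.61 (≈ $11.4627 each)
May 14, sell 369: 369/479 × $5,490.61 → $4,229.71
Total COGS = $4,353.69 + $4,229.71 = $8,583.40
Ending inventory (cost pool remaining) = $1,260.90
Check: goods available $9,844.30 = COGS $8,583.40 + ending $1,260.90

Ending inventory = $1,260.90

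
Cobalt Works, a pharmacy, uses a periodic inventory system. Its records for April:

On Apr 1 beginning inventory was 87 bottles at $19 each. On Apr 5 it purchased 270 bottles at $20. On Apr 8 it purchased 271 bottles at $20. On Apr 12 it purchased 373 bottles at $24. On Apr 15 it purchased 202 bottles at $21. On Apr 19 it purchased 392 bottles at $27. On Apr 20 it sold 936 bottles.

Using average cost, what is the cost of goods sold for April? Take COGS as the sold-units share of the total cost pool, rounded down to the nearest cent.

COGS = $21,273.31

Apr 20, sell 936: 936/1595 × $36,251.00 → $21,273.31
Ending inventory (cost pool remaining) = $14,977.69
Check: goods available $36,251.00 = COGS $21,273.31 + ending $14,977.69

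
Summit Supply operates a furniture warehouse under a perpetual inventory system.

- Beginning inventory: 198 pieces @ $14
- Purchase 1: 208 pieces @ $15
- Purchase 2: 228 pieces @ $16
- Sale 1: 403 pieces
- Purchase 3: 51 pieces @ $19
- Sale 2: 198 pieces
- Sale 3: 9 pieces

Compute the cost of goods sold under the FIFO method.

Sale 1 (403) [FIFO — oldest first]: 198 @ $14 + 205 @ $15 = $5,847
Sale 2 (198) [FIFO — oldest first]: 3 @ $15 + 195 @ $16 = $3,165
Sale 3 (9) [FIFO — oldest first]: 9 @ $16 = $144
Total COGS = $5,847 + $3,165 + $144 = $9,156
Ending inventory: 24 @ $16 + 51 @ $19 = $1,353

COGS = $9,156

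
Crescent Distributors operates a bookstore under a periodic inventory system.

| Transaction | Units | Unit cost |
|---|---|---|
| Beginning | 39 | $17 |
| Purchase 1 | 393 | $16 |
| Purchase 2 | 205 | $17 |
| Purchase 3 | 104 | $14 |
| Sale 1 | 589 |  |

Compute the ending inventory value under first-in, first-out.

Ending inventory = $2,272

Sale 1 (589) [FIFO — oldest first]: 39 @ $17 + 393 @ $16 + 157 @ $17 = $9,620
Ending inventory: 48 @ $17 + 104 @ $14 = $2,272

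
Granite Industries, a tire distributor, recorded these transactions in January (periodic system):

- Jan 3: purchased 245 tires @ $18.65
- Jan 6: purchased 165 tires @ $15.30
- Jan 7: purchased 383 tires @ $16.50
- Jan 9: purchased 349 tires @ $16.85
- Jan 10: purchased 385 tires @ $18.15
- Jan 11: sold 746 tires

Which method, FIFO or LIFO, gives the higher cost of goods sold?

FIFO COGS: 245 @ $18.65 + 165 @ $15.30 + 336 @ $16.50 = $12,637.75
LIFO COGS: 385 @ $18.15 + 349 @ $16.85 + 12 @ $16.50 = $13,066.40

LIFO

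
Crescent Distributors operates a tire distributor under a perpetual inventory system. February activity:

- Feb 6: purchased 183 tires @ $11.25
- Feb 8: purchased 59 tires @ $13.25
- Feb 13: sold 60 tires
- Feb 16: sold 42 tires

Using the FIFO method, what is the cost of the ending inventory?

Feb 13, 60 sold [FIFO — oldest first]: 60 @ $11.25 = $675.00
Feb 16, 42 sold [FIFO — oldest first]: 42 @ $11.25 = $472.50
Total COGS = $675.00 + $472.50 = $1,147.50
Ending inventory: 81 @ $11.25 + 59 @ $13.25 = $1,693.00

Ending inventory = $1,693.00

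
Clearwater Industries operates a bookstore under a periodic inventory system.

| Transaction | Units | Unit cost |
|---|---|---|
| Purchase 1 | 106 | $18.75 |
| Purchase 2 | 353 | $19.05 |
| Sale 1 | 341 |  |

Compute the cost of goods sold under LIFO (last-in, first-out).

Sale 1 (341) [LIFO — newest first]: 341 @ $19.05 = $6,496.05
Ending inventory: 106 @ $18.75 + 12 @ $19.05 = $2,216.10

COGS = $6,496.05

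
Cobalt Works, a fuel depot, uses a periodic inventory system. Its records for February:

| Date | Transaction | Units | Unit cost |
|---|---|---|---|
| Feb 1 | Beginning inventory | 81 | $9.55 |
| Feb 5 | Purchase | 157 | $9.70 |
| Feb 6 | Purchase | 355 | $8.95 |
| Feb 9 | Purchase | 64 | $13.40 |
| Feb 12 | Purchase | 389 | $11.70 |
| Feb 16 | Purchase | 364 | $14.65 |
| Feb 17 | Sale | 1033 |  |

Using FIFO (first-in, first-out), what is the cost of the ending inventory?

Ending inventory = $5,484.70

Feb 17, 1033 sold [FIFO — oldest first]: 81 @ $9.55 + 157 @ $9.70 + 355 @ $8.95 + 64 @ $13.40 + 376 @ $11.70 = $10,730.50
Ending inventory: 13 @ $11.70 + 364 @ $14.65 = $5,484.70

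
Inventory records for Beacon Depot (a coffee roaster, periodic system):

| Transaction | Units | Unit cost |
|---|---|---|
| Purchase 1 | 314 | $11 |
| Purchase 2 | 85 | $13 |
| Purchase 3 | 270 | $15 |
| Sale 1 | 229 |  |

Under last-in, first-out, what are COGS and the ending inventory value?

COGS = $3,435; ending inventory = $5,174

Sale 1 (229) [LIFO — newest first]: 229 @ $15 = $3,435
Ending inventory: 314 @ $11 + 85 @ $13 + 41 @ $15 = $5,174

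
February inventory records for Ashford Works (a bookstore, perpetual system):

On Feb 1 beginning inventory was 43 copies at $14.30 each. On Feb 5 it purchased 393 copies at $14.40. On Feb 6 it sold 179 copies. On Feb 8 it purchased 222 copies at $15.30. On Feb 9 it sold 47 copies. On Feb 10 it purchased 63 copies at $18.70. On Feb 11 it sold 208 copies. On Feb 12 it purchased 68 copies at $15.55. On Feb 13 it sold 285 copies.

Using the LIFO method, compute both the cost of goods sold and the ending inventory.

Feb 6, 179 sold [LIFO — newest first]: 179 @ $14.40 = $2,577.60
Feb 9, 47 sold [LIFO — newest first]: 47 @ $15.30 = $719.10
Feb 11, 208 sold [LIFO — newest first]: 63 @ $18.70 + 145 @ $15.30 = $3,396.60
Feb 13, 285 sold [LIFO — newest first]: 68 @ $15.55 + 30 @ $15.30 + 187 @ $14.40 = $4,209.20
Total COGS = $2,577.60 + $719.10 + $3,396.60 + $4,209.20 = $10,902.50
Ending inventory: 43 @ $14.30 + 27 @ $14.40 = $1,003.70
Check: goods available $11,906.20 = COGS $10,902.50 + ending $1,003.70

COGS = $10,902.50; ending inventory = $1,003.70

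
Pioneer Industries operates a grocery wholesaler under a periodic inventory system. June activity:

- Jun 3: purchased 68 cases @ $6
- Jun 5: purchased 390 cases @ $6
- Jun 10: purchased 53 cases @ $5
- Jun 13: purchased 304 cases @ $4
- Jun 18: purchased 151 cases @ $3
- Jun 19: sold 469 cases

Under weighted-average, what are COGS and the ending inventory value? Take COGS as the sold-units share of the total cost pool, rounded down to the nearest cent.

Jun 19, sell 469: 469/966 × $4,682.00 → $2,273.14
Ending inventory (cost pool remaining) = $2,408.86
Check: goods available $4,682.00 = COGS $2,273.14 + ending $2,408.86

COGS = $2,273.14; ending inventory = $2,408.86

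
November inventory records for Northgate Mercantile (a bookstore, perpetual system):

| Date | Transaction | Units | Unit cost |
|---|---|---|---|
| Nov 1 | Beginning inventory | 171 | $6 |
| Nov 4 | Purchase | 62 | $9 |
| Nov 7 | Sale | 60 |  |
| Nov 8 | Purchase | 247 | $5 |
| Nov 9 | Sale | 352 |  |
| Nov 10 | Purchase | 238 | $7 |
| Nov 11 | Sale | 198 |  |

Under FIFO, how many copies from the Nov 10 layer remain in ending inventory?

108

Nov 7, 60 sold [FIFO — oldest first]: 60 @ $6 = $360
Nov 9, 352 sold [FIFO — oldest first]: 111 @ $6 + 62 @ $9 + 179 @ $5 = $2,119
Nov 11, 198 sold [FIFO — oldest first]: 68 @ $5 + 130 @ $7 = $1,250
Total COGS = $360 + $2,119 + $1,250 = $3,729
Ending inventory: 108 @ $7 = $756
Check: goods available $4,485 = COGS $3,729 + ending $756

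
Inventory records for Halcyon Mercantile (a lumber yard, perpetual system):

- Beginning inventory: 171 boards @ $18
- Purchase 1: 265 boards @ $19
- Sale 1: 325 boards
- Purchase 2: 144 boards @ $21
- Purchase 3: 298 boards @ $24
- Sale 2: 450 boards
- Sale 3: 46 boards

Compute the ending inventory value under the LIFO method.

Sale 1 (325) [LIFO — newest first]: 265 @ $19 + 60 @ $18 = $6,115
Sale 2 (450) [LIFO — newest first]: 298 @ $24 + 144 @ $21 + 8 @ $18 = $10,320
Sale 3 (46) [LIFO — newest first]: 46 @ $18 = $828
Total COGS = $6,115 + $10,320 + $828 = $17,263
Ending inventory: 57 @ $18 = $1,026
Check: goods available $18,289 = COGS $17,263 + ending $1,026

Ending inventory = $1,026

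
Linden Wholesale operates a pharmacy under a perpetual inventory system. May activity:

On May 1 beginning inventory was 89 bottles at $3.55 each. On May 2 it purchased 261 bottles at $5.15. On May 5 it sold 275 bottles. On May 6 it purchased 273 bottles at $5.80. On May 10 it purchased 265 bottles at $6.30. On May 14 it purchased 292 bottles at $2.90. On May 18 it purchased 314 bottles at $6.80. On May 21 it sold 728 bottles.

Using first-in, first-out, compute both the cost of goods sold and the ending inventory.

May 5, 275 sold [FIFO — oldest first]: 89 @ $3.55 + 186 @ $5.15 = $1,273.85
May 21, 728 sold [FIFO — oldest first]: 75 @ $5.15 + 273 @ $5.80 + 265 @ $6.30 + 115 @ $2.90 = $3,972.65
Total COGS = $1,273.85 + $3,972.65 = $5,246.50
Ending inventory: 177 @ $2.90 + 314 @ $6.80 = $2,648.50

COGS = $5,246.50; ending inventory = $2,648.50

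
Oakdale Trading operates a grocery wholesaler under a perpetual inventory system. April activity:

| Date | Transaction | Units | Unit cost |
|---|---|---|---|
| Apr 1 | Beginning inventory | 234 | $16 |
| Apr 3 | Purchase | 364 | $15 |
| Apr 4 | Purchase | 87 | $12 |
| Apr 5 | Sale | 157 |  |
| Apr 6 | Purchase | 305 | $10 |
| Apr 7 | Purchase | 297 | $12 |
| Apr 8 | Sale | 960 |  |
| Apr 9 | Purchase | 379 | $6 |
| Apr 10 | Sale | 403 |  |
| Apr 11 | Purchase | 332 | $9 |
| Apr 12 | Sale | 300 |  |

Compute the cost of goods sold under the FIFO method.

Apr 5, 157 sold [FIFO — oldest first]: 157 @ $16 = $2,512
Apr 8, 960 sold [FIFO — oldest first]: 77 @ $16 + 364 @ $15 + 87 @ $12 + 305 @ $10 + 127 @ $12 = $12,310
Apr 10, 403 sold [FIFO — oldest first]: 170 @ $12 + 233 @ $6 = $3,438
Apr 12, 300 sold [FIFO — oldest first]: 146 @ $6 + 154 @ $9 = $2,262
Total COGS = $2,512 + $12,310 + $3,438 + $2,262 = $20,522
Ending inventory: 178 @ $9 = $1,602

COGS = $20,522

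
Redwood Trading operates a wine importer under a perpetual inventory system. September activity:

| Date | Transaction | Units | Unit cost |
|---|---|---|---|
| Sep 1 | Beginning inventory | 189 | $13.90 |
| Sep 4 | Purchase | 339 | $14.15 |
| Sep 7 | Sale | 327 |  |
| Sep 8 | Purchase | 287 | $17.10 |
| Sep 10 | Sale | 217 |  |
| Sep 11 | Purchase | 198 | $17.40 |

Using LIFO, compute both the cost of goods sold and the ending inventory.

COGS = $8,337.75; ending inventory = $7,439.10

Sep 7, 327 sold [LIFO — newest first]: 327 @ $14.15 = $4,627.05
Sep 10, 217 sold [LIFO — newest first]: 217 @ $17.10 = $3,710.70
Total COGS = $4,627.05 + $3,710.70 = $8,337.75
Ending inventory: 189 @ $13.90 + 12 @ $14.15 + 70 @ $17.10 + 198 @ $17.40 = $7,439.10
Check: goods available $15,776.85 = COGS $8,337.75 + ending $7,439.10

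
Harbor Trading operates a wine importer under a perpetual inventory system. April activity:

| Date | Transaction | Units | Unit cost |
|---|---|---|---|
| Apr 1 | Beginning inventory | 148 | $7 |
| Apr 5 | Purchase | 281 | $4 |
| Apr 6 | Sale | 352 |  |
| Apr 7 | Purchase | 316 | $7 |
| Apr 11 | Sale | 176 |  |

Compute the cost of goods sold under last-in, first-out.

COGS = $2,853

Apr 6, 352 sold [LIFO — newest first]: 281 @ $4 + 71 @ $7 = $1,621
Apr 11, 176 sold [LIFO — newest first]: 176 @ $7 = $1,232
Total COGS = $1,621 + $1,232 = $2,853
Ending inventory: 77 @ $7 + 140 @ $7 = $1,519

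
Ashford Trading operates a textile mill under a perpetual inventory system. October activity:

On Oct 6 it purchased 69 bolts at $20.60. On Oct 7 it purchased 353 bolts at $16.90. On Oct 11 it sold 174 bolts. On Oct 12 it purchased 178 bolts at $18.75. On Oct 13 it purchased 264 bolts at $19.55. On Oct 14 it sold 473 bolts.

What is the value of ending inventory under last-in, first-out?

Oct 11, 174 sold [LIFO — newest first]: 174 @ $16.90 = $2,940.60
Oct 14, 473 sold [LIFO — newest first]: 264 @ $19.55 + 178 @ $18.75 + 31 @ $16.90 = $9,022.60
Total COGS = $2,940.60 + $9,022.60 = $11,963.20
Ending inventory: 69 @ $20.60 + 148 @ $16.90 = $3,922.60
Check: goods available $15,885.80 = COGS $11,963.20 + ending $3,922.60

Ending inventory = $3,922.60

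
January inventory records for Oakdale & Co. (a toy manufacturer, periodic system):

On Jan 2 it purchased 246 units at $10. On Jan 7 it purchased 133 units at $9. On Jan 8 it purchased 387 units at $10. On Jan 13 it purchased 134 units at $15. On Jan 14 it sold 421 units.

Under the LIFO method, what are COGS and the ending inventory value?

Jan 14, 421 sold [LIFO — newest first]: 134 @ $15 + 287 @ $10 = $4,880
Ending inventory: 246 @ $10 + 133 @ $9 + 100 @ $10 = $4,657

COGS = $4,880; ending inventory = $4,657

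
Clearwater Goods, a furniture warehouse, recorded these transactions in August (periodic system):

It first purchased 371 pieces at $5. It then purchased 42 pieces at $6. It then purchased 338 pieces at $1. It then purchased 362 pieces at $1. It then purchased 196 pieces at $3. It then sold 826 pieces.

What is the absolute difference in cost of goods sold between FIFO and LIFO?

FIFO COGS: 371 @ $5 + 42 @ $6 + 338 @ $1 + 75 @ $1 = $2,520
LIFO COGS: 196 @ $3 + 362 @ $1 + 268 @ $1 = $1,218
Difference = |$2,520 − $1,218| = $1,302

$1,302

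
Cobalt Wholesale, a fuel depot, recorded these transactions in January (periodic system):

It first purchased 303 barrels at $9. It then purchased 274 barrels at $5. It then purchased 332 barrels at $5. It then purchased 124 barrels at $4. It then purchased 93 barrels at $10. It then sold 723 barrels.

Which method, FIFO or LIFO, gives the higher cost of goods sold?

FIFO

FIFO COGS: 303 @ $9 + 274 @ $5 + 146 @ $5 = $4,827
LIFO COGS: 93 @ $10 + 124 @ $4 + 332 @ $5 + 174 @ $5 = $3,956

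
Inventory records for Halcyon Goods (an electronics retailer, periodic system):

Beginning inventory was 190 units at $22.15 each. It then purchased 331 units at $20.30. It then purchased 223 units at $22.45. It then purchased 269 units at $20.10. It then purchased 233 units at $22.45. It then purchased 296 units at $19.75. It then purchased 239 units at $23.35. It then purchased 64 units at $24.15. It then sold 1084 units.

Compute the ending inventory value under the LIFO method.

Sale 1 (1084) [LIFO — newest first]: 64 @ $24.15 + 239 @ $23.35 + 296 @ $19.75 + 233 @ $22.45 + 252 @ $20.10 = $23,268.30
Ending inventory: 190 @ $22.15 + 331 @ $20.30 + 223 @ $22.45 + 17 @ $20.10 = $16,275.85
Check: goods available $39,544.15 = COGS $23,268.30 + ending $16,275.85

Ending inventory = $16,275.85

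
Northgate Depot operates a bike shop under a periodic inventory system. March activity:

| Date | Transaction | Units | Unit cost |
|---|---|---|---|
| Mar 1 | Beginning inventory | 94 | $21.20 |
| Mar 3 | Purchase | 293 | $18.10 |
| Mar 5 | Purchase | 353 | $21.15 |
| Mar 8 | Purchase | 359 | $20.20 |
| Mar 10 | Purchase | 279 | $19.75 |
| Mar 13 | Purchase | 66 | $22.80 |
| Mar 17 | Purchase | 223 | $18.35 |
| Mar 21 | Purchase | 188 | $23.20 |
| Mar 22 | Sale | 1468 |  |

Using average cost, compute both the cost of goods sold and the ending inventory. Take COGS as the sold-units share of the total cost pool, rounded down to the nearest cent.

COGS = $29,662.74; ending inventory = $7,819.81

Mar 22, sell 1468: 1468/1855 × $37,482.55 → $29,662.74
Ending inventory (cost pool remaining) = $7,819.81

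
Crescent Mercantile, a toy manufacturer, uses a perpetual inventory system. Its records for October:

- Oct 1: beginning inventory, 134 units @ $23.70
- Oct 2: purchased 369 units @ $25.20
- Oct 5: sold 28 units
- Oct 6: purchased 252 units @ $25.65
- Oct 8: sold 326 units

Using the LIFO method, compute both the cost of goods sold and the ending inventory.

Oct 5, 28 sold [LIFO — newest first]: 28 @ $25.20 = $705.60
Oct 8, 326 sold [LIFO — newest first]: 252 @ $25.65 + 74 @ $25.20 = $8,328.60
Total COGS = $705.60 + $8,328.60 = $9,034.20
Ending inventory: 134 @ $23.70 + 267 @ $25.20 = $9,904.20

COGS = $9,034.20; ending inventory = $9,904.20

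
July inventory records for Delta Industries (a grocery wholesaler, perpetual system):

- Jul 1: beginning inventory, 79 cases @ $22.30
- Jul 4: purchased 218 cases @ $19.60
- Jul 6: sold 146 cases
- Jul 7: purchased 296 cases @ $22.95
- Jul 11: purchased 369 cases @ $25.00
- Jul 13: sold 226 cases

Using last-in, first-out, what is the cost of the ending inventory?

Jul 6, 146 sold [LIFO — newest first]: 146 @ $19.60 = $2,861.60
Jul 13, 226 sold [LIFO — newest first]: 226 @ $25.00 = $5,650.00
Total COGS = $2,861.60 + $5,650.00 = $8,511.60
Ending inventory: 79 @ $22.30 + 72 @ $19.60 + 296 @ $22.95 + 143 @ $25.00 = $13,541.10
Check: goods available $22,052.70 = COGS $8,511.60 + ending $13,541.10

Ending inventory = $13,541.10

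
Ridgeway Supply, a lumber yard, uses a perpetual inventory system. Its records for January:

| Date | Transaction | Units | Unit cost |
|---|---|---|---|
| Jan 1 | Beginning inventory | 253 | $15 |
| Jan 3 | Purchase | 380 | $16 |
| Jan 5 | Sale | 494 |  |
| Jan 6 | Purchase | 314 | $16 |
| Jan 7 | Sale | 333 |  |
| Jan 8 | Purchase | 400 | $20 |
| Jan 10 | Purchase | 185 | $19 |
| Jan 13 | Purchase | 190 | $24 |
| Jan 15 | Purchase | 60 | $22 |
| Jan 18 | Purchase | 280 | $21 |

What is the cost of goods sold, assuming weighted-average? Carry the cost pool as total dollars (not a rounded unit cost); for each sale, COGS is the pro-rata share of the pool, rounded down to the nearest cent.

After Jan 1: 253 on hand, pool $3,795.00 (≈ $15.0000 each)
After Jan 3: 633 on hand, pool $9,875.00 (≈ $15.6003 each)
Jan 5, sell 494: 494/633 × $9,875.00 → $7,706.55
After Jan 6: 453 on hand, pool $7,192.45 (≈ $15.8774 each)
Jan 7, sell 333: 333/453 × $7,192.45 → $5,287.16
After Jan 8: 520 on hand, pool $9,905.29 (≈ $19.0486 each)
After Jan 10: 705 on hand, pool $13,420.29 (≈ $19.0359 each)
After Jan 13: 895 on hand, pool $17,980.29 (≈ $20.0897 each)
After Jan 15: 955 on hand, pool $19,300.29 (≈ $20.2097 each)
After Jan 18: 1235 on hand, pool $25,180.29 (≈ $20.3889 each)
Total COGS = $7,706.55 + $5,287.16 = $12,993.71
Ending inventory (cost pool remaining) = $25,180.29

COGS = $12,993.71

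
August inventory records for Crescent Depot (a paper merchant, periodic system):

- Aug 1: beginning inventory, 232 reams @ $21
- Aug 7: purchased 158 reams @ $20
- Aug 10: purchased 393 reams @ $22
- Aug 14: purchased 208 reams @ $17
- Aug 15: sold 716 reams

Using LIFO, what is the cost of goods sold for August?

COGS = $14,482

Aug 15, 716 sold [LIFO — newest first]: 208 @ $17 + 393 @ $22 + 115 @ $20 = $14,482
Ending inventory: 232 @ $21 + 43 @ $20 = $5,732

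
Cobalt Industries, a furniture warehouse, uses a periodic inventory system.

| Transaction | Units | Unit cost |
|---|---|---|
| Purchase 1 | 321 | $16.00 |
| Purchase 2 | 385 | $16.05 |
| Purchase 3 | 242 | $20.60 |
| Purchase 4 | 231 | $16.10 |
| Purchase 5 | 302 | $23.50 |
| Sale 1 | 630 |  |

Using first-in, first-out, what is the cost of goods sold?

COGS = $10,095.45

Sale 1 (630) [FIFO — oldest first]: 321 @ $16.00 + 309 @ $16.05 = $10,095.45
Ending inventory: 76 @ $16.05 + 242 @ $20.60 + 231 @ $16.10 + 302 @ $23.50 = $17,021.10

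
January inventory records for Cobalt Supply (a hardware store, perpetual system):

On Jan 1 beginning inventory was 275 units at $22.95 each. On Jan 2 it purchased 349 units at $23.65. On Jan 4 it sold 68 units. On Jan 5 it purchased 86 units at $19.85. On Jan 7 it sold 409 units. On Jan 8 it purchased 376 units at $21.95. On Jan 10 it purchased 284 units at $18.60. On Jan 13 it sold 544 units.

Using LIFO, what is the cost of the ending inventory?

Jan 4, 68 sold [LIFO — newest first]: 68 @ $23.65 = $1,608.20
Jan 7, 409 sold [LIFO — newest first]: 86 @ $19.85 + 281 @ $23.65 + 42 @ $22.95 = $9,316.65
Jan 13, 544 sold [LIFO — newest first]: 284 @ $18.60 + 260 @ $21.95 = $10,989.40
Total COGS = $1,608.20 + $9,316.65 + $10,989.40 = $21,914.25
Ending inventory: 233 @ $22.95 + 116 @ $21.95 = $7,893.55

Ending inventory = $7,893.55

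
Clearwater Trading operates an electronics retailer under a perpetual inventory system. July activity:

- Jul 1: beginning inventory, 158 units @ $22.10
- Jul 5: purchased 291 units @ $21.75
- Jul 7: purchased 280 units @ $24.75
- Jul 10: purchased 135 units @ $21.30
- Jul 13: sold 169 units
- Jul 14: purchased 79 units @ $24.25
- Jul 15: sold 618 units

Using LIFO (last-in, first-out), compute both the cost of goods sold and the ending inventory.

COGS = $18,094.70; ending inventory = $3,447.60

Jul 13, 169 sold [LIFO — newest first]: 135 @ $21.30 + 34 @ $24.75 = $3,717.00
Jul 15, 618 sold [LIFO — newest first]: 79 @ $24.25 + 246 @ $24.75 + 291 @ $21.75 + 2 @ $22.10 = $14,377.70
Total COGS = $3,717.00 + $14,377.70 = $18,094.70
Ending inventory: 156 @ $22.10 = $3,447.60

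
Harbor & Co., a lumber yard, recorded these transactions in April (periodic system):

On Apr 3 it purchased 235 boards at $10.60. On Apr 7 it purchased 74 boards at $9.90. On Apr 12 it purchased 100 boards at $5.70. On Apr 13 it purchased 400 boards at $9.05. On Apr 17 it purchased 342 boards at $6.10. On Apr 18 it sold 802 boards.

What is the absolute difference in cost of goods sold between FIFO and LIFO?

FIFO COGS: 235 @ $10.60 + 74 @ $9.90 + 100 @ $5.70 + 393 @ $9.05 = $7,350.25
LIFO COGS: 342 @ $6.10 + 400 @ $9.05 + 60 @ $5.70 = $6,048.20
Difference = |$7,350.25 − $6,048.20| = $1,302.05

$1,302.05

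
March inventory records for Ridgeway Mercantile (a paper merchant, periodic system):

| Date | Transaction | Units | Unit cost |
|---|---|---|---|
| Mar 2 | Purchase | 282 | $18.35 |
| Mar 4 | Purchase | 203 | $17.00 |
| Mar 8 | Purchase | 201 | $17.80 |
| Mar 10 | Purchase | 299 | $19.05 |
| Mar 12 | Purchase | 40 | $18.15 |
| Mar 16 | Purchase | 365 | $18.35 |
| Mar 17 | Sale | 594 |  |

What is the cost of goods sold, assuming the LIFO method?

COGS = $11,024.20

Mar 17, 594 sold [LIFO — newest first]: 365 @ $18.35 + 40 @ $18.15 + 189 @ $19.05 = $11,024.20
Ending inventory: 282 @ $18.35 + 203 @ $17.00 + 201 @ $17.80 + 110 @ $19.05 = $14,299.00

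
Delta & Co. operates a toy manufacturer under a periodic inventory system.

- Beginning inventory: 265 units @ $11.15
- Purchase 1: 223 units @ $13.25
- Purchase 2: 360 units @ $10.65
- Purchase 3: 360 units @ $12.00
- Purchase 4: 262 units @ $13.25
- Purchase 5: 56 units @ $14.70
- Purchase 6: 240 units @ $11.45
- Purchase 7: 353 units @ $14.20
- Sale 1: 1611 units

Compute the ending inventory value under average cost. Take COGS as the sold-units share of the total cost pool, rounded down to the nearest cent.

Sale 1, sell 1611: 1611/2119 × $26,118.80 → $19,857.19
Ending inventory (cost pool remaining) = $6,261.61

Ending inventory = $6,261.61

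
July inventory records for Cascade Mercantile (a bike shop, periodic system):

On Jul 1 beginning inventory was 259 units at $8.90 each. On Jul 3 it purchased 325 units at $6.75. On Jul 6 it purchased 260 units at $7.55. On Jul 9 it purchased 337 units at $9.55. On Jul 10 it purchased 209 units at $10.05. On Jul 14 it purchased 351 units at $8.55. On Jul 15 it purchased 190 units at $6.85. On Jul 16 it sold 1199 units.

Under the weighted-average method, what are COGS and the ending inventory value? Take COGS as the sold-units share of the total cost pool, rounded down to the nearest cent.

COGS = $9,986.40; ending inventory = $6,096.80

Jul 16, sell 1199: 1199/1931 × $16,083.20 → $9,986.40
Ending inventory (cost pool remaining) = $6,096.80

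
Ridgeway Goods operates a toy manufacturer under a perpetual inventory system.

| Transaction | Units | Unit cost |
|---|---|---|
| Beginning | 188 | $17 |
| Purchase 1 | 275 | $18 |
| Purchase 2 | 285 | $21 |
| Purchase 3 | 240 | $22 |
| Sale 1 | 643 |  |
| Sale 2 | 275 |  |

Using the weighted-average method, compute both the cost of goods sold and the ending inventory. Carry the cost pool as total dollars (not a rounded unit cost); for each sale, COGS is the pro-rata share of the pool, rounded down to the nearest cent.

COGS = $18,035.72; ending inventory = $1,375.28

After Beginning: 188 on hand, pool $3,196.00 (≈ $17.0000 each)
After Purchase 1: 463 on hand, pool $8,146.00 (≈ $17.5940 each)
After Purchase 2: 748 on hand, pool $14,131.00 (≈ $18.8917 each)
After Purchase 3: 988 on hand, pool $19,411.00 (≈ $19.6468 each)
Sale 1, sell 643: 643/988 × $19,411.00 → $12,632.86
Sale 2, sell 275: 275/345 × $6,778.14 → $5,402.86
Total COGS = $12,632.86 + $5,402.86 = $18,035.72
Ending inventory (cost pool remaining) = $1,375.28
Check: goods available $19,411.00 = COGS $18,035.72 + ending $1,375.28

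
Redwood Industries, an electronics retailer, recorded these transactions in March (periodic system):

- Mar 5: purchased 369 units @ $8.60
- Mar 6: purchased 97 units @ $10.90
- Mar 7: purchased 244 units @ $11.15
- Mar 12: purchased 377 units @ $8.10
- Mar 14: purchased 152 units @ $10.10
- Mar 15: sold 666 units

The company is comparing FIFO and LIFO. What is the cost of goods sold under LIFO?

COGS = $6,116.45

FIFO COGS: 369 @ $8.60 + 97 @ $10.90 + 200 @ $11.15 = $6,460.70
LIFO COGS: 152 @ $10.10 + 377 @ $8.10 + 137 @ $11.15 = $6,116.45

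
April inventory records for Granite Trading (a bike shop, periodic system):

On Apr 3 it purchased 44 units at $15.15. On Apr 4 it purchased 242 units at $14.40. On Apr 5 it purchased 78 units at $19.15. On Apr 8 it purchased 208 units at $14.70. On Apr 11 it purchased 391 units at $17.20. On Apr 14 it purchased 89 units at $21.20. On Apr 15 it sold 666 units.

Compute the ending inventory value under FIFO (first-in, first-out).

Apr 15, 666 sold [FIFO — oldest first]: 44 @ $15.15 + 242 @ $14.40 + 78 @ $19.15 + 208 @ $14.70 + 94 @ $17.20 = $10,319.50
Ending inventory: 297 @ $17.20 + 89 @ $21.20 = $6,995.20

Ending inventory = $6,995.20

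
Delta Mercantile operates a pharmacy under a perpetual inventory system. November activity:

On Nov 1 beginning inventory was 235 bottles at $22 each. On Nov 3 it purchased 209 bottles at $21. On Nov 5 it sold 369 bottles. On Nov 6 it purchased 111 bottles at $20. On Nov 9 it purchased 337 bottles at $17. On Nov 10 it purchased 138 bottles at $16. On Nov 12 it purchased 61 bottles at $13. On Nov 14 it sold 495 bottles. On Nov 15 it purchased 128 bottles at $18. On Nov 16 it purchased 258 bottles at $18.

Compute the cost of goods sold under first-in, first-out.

COGS = $17,032

Nov 5, 369 sold [FIFO — oldest first]: 235 @ $22 + 134 @ $21 = $7,984
Nov 14, 495 sold [FIFO — oldest first]: 75 @ $21 + 111 @ $20 + 309 @ $17 = $9,048
Total COGS = $7,984 + $9,048 = $17,032
Ending inventory: 28 @ $17 + 138 @ $16 + 61 @ $13 + 128 @ $18 + 258 @ $18 = $10,425
Check: goods available $27,457 = COGS $17,032 + ending $10,425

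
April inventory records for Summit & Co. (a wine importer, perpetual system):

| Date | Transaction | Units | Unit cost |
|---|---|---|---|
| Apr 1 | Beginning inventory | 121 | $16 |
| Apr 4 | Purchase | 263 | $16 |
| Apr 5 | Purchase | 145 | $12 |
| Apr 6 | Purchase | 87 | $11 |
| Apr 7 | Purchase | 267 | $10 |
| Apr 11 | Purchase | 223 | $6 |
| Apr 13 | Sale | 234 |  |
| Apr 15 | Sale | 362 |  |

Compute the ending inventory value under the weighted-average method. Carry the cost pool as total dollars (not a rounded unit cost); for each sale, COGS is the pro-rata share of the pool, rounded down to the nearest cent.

After Apr 1: 121 on hand, pool $1,936.00 (≈ $16.0000 each)
After Apr 4: 384 on hand, pool $6,144.00 (≈ $16.0000 each)
After Apr 5: 529 on hand, pool $7,884.00 (≈ $14.9036 each)
After Apr 6: 616 on hand, pool $8,841.00 (≈ $14.3523 each)
After Apr 7: 883 on hand, pool $11,511.00 (≈ $13.0362 each)
After Apr 11: 1106 on hand, pool $12,849.00 (≈ $11.6175 each)
Apr 13, sell 234: 234/1106 × $12,849.00 → $2,718.50
Apr 15, sell 362: 362/872 × $10,130.50 → $4,205.55
Total COGS = $2,718.50 + $4,205.55 = $6,924.05
Ending inventory (cost pool remaining) = $5,924.95
Check: goods available $12,849.00 = COGS $6,924.05 + ending $5,924.95

Ending inventory = $5,924.95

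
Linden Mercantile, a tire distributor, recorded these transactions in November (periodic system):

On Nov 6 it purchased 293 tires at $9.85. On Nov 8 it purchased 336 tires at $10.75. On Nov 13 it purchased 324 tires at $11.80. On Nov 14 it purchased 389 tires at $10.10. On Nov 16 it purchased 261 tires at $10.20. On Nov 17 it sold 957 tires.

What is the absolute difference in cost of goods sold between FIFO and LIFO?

FIFO COGS: 293 @ $9.85 + 336 @ $10.75 + 324 @ $11.80 + 4 @ $10.10 = $10,361.65
LIFO COGS: 261 @ $10.20 + 389 @ $10.10 + 307 @ $11.80 = $10,213.70
Difference = |$10,361.65 − $10,213.70| = $147.95

$147.95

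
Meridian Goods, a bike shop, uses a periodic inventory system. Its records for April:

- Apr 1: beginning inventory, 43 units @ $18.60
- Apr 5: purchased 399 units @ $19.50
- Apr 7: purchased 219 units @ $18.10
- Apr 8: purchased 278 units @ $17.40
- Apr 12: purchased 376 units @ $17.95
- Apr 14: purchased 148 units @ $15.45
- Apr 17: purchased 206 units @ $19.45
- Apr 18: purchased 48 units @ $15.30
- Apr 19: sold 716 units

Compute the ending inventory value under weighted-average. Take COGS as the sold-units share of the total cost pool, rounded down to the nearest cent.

Ending inventory = $18,165.09

Apr 19, sell 716: 716/1717 × $31,158.30 → $12,993.21
Ending inventory (cost pool remaining) = $18,165.09
Check: goods available $31,158.30 = COGS $12,993.21 + ending $18,165.09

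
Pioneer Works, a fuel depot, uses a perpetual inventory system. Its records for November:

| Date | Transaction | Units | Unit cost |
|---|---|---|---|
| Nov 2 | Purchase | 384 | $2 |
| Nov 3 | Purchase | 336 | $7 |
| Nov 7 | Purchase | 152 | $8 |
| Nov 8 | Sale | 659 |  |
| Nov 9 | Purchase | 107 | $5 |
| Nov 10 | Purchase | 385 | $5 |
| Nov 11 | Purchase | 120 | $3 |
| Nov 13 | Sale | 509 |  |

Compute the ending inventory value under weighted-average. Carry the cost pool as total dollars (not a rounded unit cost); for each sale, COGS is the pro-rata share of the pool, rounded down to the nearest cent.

Ending inventory = $1,485.83

After Nov 2: 384 on hand, pool $768.00 (≈ $2.0000 each)
After Nov 3: 720 on hand, pool $3,120.00 (≈ $4.3333 each)
After Nov 7: 872 on hand, pool $4,336.00 (≈ $4.9725 each)
Nov 8, sell 659: 659/872 × $4,336.00 → $3,276.86
After Nov 9: 320 on hand, pool $1,594.14 (≈ $4.9817 each)
After Nov 10: 705 on hand, pool $3,519.14 (≈ $4.9917 each)
After Nov 11: 825 on hand, pool $3,879.14 (≈ $4.7020 each)
Nov 13, sell 509: 509/825 × $3,879.14 → $2,393.31
Total COGS = $3,276.86 + $2,393.31 = $5,670.17
Ending inventory (cost pool remaining) = $1,485.83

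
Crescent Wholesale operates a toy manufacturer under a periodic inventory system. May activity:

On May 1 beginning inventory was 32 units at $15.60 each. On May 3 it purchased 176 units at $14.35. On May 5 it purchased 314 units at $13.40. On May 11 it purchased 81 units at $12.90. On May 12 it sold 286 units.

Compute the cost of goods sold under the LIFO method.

COGS = $3,791.90

May 12, 286 sold [LIFO — newest first]: 81 @ $12.90 + 205 @ $13.40 = $3,791.90
Ending inventory: 32 @ $15.60 + 176 @ $14.35 + 109 @ $13.40 = $4,485.40
Check: goods available $8,277.30 = COGS $3,791.90 + ending $4,485.40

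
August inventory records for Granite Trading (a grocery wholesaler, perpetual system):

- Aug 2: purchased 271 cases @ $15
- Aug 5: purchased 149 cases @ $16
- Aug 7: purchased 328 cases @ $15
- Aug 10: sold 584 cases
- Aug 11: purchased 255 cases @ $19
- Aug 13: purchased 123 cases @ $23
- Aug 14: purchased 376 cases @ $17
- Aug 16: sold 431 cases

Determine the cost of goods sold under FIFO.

COGS = $16,490

Aug 10, 584 sold [FIFO — oldest first]: 271 @ $15 + 149 @ $16 + 164 @ $15 = $8,909
Aug 16, 431 sold [FIFO — oldest first]: 164 @ $15 + 255 @ $19 + 12 @ $23 = $7,581
Total COGS = $8,909 + $7,581 = $16,490
Ending inventory: 111 @ $23 + 376 @ $17 = $8,945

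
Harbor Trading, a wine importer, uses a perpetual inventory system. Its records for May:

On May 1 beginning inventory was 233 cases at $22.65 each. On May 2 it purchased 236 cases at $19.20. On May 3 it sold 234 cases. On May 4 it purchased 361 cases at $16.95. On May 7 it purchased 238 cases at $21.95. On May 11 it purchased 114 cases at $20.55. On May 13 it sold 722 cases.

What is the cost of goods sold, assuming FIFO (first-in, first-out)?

COGS = $18,693.30

May 3, 234 sold [FIFO — oldest first]: 233 @ $22.65 + 1 @ $19.20 = $5,296.65
May 13, 722 sold [FIFO — oldest first]: 235 @ $19.20 + 361 @ $16.95 + 126 @ $21.95 = $13,396.65
Total COGS = $5,296.65 + $13,396.65 = $18,693.30
Ending inventory: 112 @ $21.95 + 114 @ $20.55 = $4,801.10
Check: goods available $23,494.40 = COGS $18,693.30 + ending $4,801.10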